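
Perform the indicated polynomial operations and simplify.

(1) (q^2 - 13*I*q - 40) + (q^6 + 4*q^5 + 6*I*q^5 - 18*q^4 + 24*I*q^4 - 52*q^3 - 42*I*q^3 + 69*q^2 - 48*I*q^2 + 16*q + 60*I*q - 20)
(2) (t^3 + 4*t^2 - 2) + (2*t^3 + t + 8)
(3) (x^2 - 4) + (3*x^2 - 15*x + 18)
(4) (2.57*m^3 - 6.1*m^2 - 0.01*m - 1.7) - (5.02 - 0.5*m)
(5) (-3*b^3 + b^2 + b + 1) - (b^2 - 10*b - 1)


(1) = q^6 + 4*q^5 + 6*I*q^5 - 18*q^4 + 24*I*q^4 - 52*q^3 - 42*I*q^3 + 70*q^2 - 48*I*q^2 + 16*q + 47*I*q - 60
(2) = 3*t^3 + 4*t^2 + t + 6
(3) = 4*x^2 - 15*x + 14
(4) = 2.57*m^3 - 6.1*m^2 + 0.49*m - 6.72
(5) = -3*b^3 + 11*b + 2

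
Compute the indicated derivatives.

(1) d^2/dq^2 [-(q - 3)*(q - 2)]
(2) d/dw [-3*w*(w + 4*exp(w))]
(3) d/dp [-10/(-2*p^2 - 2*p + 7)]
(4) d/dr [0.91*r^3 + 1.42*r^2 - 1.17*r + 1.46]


(1) = -2
(2) = -12*w*exp(w) - 6*w - 12*exp(w)
(3) = 20*(-2*p - 1)/(2*p^2 + 2*p - 7)^2
(4) = 2.73*r^2 + 2.84*r - 1.17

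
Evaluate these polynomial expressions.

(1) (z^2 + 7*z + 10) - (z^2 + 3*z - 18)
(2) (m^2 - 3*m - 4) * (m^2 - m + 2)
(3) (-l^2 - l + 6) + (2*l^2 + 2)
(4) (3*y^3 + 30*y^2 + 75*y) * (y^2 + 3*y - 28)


(1) = 4*z + 28
(2) = m^4 - 4*m^3 + m^2 - 2*m - 8
(3) = l^2 - l + 8
(4) = 3*y^5 + 39*y^4 + 81*y^3 - 615*y^2 - 2100*y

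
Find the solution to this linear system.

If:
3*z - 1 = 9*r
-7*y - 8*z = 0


Then:
r = z/3 - 1/9
y = -8*z/7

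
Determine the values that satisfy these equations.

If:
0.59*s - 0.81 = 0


Then:
s = 1.37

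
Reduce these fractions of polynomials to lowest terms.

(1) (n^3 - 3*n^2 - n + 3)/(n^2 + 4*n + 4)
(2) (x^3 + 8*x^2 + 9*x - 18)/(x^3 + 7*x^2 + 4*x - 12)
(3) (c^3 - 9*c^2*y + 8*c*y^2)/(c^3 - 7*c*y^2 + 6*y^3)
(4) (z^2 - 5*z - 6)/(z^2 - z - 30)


(1) = (n^3 - 3*n^2 - n + 3)/(n^2 + 4*n + 4)
(2) = (x + 3)/(x + 2)
(3) = (-c^2 + 8*c*y)/(-c^2 - c*y + 6*y^2)
(4) = (z + 1)/(z + 5)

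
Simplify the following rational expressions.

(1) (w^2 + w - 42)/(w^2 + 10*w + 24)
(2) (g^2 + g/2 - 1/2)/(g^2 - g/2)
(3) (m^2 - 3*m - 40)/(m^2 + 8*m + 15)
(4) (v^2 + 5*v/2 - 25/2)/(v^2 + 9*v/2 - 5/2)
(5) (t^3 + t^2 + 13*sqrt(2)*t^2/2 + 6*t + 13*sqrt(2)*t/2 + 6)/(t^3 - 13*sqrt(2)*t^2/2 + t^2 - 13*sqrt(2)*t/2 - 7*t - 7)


(1) = (w^2 + w - 42)/(w^2 + 10*w + 24)
(2) = (g + 1)/g
(3) = (m - 8)/(m + 3)
(4) = (2*v - 5)/(2*v - 1)
(5) = (4*t + 24*sqrt(2))/(4*t - 28*sqrt(2))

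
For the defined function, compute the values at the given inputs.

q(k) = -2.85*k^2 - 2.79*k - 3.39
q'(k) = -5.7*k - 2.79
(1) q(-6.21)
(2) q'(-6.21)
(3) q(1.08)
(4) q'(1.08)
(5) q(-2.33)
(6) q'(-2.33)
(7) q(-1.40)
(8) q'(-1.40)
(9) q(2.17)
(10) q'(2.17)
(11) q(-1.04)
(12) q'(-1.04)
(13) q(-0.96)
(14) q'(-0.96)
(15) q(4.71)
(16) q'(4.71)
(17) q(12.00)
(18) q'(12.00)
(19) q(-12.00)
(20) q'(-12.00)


(1) = -95.97
(2) = 32.61
(3) = -9.73
(4) = -8.95
(5) = -12.36
(6) = 10.49
(7) = -5.07
(8) = 5.19
(9) = -22.86
(10) = -15.16
(11) = -3.57
(12) = 3.14
(13) = -3.34
(14) = 2.68
(15) = -79.76
(16) = -29.64
(17) = -447.27
(18) = -71.19
(19) = -380.31
(20) = 65.61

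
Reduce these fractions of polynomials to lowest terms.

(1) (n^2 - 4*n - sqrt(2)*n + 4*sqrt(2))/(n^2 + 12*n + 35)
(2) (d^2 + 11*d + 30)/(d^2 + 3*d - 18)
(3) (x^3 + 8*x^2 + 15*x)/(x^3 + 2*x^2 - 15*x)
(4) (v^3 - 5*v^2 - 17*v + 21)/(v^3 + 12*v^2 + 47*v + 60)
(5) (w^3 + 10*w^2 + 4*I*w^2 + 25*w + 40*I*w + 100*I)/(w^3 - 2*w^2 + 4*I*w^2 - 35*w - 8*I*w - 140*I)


(1) = (n^2 + n*(-4 - sqrt(2)) + 4*sqrt(2))/(n^2 + 12*n + 35)
(2) = (d + 5)/(d - 3)
(3) = (x + 3)/(x - 3)
(4) = (v^2 - 8*v + 7)/(v^2 + 9*v + 20)
(5) = (w + 5)/(w - 7)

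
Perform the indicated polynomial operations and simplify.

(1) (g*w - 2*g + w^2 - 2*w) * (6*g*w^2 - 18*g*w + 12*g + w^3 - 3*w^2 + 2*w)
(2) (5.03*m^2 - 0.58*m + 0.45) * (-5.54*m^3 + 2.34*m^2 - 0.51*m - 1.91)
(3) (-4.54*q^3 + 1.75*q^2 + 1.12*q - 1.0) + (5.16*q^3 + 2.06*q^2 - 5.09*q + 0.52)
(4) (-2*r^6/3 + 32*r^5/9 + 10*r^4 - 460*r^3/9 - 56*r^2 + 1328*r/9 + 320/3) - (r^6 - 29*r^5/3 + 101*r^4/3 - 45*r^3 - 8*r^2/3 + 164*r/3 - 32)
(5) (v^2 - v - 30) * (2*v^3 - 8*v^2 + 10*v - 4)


(1) = 6*g^2*w^3 - 30*g^2*w^2 + 48*g^2*w - 24*g^2 + 7*g*w^4 - 35*g*w^3 + 56*g*w^2 - 28*g*w + w^5 - 5*w^4 + 8*w^3 - 4*w^2
(2) = -27.8662*m^5 + 14.9834*m^4 - 6.4155*m^3 - 8.2585*m^2 + 0.8783*m - 0.8595
(3) = 0.62*q^3 + 3.81*q^2 - 3.97*q - 0.48
(4) = -5*r^6/3 + 119*r^5/9 - 71*r^4/3 - 55*r^3/9 - 160*r^2/3 + 836*r/9 + 416/3
(5) = 2*v^5 - 10*v^4 - 42*v^3 + 226*v^2 - 296*v + 120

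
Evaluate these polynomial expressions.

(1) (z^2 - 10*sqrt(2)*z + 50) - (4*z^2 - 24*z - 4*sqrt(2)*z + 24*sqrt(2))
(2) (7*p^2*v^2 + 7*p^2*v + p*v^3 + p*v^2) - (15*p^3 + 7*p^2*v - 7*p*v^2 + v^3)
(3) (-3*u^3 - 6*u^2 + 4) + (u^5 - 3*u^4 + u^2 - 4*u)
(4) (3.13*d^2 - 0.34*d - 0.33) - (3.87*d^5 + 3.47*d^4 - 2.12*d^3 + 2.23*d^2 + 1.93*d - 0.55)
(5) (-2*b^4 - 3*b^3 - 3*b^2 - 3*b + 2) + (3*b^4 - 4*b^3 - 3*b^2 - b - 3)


(1) = -3*z^2 - 6*sqrt(2)*z + 24*z - 24*sqrt(2) + 50
(2) = -15*p^3 + 7*p^2*v^2 + p*v^3 + 8*p*v^2 - v^3
(3) = u^5 - 3*u^4 - 3*u^3 - 5*u^2 - 4*u + 4
(4) = -3.87*d^5 - 3.47*d^4 + 2.12*d^3 + 0.9*d^2 - 2.27*d + 0.22
(5) = b^4 - 7*b^3 - 6*b^2 - 4*b - 1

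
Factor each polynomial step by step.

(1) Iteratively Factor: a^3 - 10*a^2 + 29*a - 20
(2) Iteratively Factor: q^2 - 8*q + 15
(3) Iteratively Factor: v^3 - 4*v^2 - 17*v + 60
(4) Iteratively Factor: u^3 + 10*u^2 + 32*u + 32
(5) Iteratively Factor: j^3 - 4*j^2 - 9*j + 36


(1) = (a - 1)*(a^2 - 9*a + 20) = (a - 4)*(a - 1)*(a - 5)
(2) = (q - 5)*(q - 3)
(3) = (v + 4)*(v^2 - 8*v + 15) = (v - 5)*(v + 4)*(v - 3)
(4) = (u + 4)*(u^2 + 6*u + 8) = (u + 4)^2*(u + 2)
(5) = (j - 4)*(j^2 - 9) = (j - 4)*(j - 3)*(j + 3)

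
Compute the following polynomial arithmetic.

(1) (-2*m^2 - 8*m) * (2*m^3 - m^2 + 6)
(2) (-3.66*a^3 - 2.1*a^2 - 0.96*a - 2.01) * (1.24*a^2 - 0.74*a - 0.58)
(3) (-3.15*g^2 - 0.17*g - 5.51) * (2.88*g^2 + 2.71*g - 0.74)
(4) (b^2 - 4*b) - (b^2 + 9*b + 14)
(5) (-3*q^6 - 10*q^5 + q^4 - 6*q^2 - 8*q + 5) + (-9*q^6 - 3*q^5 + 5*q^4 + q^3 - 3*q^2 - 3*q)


(1) = -4*m^5 - 14*m^4 + 8*m^3 - 12*m^2 - 48*m
(2) = -4.5384*a^5 + 0.1044*a^4 + 2.4864*a^3 - 0.564*a^2 + 2.0442*a + 1.1658
(3) = -9.072*g^4 - 9.0261*g^3 - 13.9985*g^2 - 14.8063*g + 4.0774
(4) = -13*b - 14
(5) = -12*q^6 - 13*q^5 + 6*q^4 + q^3 - 9*q^2 - 11*q + 5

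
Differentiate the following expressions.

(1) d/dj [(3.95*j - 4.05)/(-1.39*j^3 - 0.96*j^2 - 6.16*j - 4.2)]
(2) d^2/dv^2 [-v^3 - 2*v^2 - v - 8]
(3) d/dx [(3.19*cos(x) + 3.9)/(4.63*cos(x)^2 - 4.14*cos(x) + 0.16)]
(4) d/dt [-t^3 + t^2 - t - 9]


(1) = (10.981*j^3 - 13.0965*j^2 - 7.776*j - 41.538)/(1.9321*j^6 + 2.6688*j^5 + 18.0464*j^4 + 23.5032*j^3 + 46.0096*j^2 + 51.744*j + 17.64)
(2) = -6*v - 4
(3) = (14.7697*cos(x)^2 + 36.114*cos(x) - 16.6564)*sin(x)/(21.4369*cos(x)^4 - 38.3364*cos(x)^3 + 18.6212*cos(x)^2 - 1.3248*cos(x) + 0.0256)
(4) = -3*t^2 + 2*t - 1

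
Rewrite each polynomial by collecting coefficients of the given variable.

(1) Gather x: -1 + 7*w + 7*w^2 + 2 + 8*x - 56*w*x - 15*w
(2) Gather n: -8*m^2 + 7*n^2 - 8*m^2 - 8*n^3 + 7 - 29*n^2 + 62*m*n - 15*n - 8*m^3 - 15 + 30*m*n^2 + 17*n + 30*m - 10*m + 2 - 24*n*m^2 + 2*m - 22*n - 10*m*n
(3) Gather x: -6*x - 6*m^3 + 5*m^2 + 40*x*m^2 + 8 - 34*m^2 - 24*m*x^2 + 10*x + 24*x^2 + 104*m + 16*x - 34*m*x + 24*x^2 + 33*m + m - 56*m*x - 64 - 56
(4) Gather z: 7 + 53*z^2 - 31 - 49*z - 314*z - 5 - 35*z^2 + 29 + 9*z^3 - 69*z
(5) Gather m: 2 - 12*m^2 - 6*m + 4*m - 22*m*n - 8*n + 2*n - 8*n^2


(1) = 7*w^2 - 8*w + x*(8 - 56*w) + 1
(2) = -8*m^3 - 16*m^2 + 22*m - 8*n^3 + n^2*(30*m - 22) + n*(-24*m^2 + 52*m - 20) - 6
(3) = -6*m^3 - 29*m^2 + 138*m + x^2*(48 - 24*m) + x*(40*m^2 - 90*m + 20) - 112
(4) = 9*z^3 + 18*z^2 - 432*z
(5) = -12*m^2 + m*(-22*n - 2) - 8*n^2 - 6*n + 2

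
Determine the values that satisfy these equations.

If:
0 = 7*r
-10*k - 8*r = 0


Then:
k = 0
r = 0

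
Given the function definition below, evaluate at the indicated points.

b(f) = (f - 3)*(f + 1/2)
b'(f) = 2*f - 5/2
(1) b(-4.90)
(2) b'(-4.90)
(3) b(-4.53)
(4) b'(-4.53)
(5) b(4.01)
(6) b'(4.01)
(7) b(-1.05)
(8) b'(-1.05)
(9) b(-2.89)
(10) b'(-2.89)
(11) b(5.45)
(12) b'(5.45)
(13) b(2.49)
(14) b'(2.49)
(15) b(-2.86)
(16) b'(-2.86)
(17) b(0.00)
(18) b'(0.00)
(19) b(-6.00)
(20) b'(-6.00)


(1) = 34.76
(2) = -12.30
(3) = 30.35
(4) = -11.56
(5) = 4.56
(6) = 5.52
(7) = 2.23
(8) = -4.60
(9) = 14.08
(10) = -8.28
(11) = 14.58
(12) = 8.40
(13) = -1.52
(14) = 2.48
(15) = 13.83
(16) = -8.22
(17) = -1.50
(18) = -2.50
(19) = 49.50
(20) = -14.50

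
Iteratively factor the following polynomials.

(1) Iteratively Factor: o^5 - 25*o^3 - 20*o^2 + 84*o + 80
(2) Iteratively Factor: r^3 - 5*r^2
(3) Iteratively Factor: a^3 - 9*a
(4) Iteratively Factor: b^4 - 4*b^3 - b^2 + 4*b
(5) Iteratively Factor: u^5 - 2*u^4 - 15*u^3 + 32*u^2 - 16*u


(1) = (o - 5)*(o^4 + 5*o^3 - 20*o - 16) = (o - 5)*(o + 2)*(o^3 + 3*o^2 - 6*o - 8) = (o - 5)*(o + 1)*(o + 2)*(o^2 + 2*o - 8) = (o - 5)*(o - 2)*(o + 1)*(o + 2)*(o + 4)
(2) = (r - 5)*(r^2) = r*(r - 5)*(r)
(3) = (a)*(a^2 - 9) = a*(a + 3)*(a - 3)
(4) = (b)*(b^3 - 4*b^2 - b + 4) = b*(b - 1)*(b^2 - 3*b - 4) = b*(b - 4)*(b - 1)*(b + 1)
(5) = (u)*(u^4 - 2*u^3 - 15*u^2 + 32*u - 16) = u*(u - 1)*(u^3 - u^2 - 16*u + 16) = u*(u - 4)*(u - 1)*(u^2 + 3*u - 4) = u*(u - 4)*(u - 1)^2*(u + 4)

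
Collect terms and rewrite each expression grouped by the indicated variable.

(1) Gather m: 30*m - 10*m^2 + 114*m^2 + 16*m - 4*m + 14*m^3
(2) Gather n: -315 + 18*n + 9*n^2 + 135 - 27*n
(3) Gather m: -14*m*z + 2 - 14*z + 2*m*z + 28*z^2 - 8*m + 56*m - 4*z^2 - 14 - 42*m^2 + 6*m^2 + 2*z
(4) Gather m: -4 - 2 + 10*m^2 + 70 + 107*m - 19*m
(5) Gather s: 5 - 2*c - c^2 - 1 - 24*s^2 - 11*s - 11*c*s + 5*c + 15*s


(1) = 14*m^3 + 104*m^2 + 42*m
(2) = 9*n^2 - 9*n - 180
(3) = -36*m^2 + m*(48 - 12*z) + 24*z^2 - 12*z - 12
(4) = 10*m^2 + 88*m + 64
(5) = -c^2 + 3*c - 24*s^2 + s*(4 - 11*c) + 4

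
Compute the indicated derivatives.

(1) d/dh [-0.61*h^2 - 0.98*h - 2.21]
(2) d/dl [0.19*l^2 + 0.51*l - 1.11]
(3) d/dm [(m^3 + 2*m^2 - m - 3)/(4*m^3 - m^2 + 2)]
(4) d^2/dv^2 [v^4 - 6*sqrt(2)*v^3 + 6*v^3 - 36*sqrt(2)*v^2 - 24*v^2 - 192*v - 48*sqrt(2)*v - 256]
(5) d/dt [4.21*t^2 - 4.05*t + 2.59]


(1) = -1.22*h - 0.98
(2) = 0.38*l + 0.51
(3) = (-9*m^4 + 8*m^3 + 41*m^2 + 2*m - 2)/(16*m^6 - 8*m^5 + m^4 + 16*m^3 - 4*m^2 + 4)
(4) = 12*v^2 - 36*sqrt(2)*v + 36*v - 72*sqrt(2) - 48
(5) = 8.42*t - 4.05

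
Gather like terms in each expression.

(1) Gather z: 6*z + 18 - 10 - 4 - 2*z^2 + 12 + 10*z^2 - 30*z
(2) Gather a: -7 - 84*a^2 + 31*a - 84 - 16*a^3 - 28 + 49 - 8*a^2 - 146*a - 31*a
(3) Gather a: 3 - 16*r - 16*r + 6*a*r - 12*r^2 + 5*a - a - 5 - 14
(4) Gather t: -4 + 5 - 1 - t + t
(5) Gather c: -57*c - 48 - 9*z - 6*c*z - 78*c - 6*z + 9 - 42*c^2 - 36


(1) = 8*z^2 - 24*z + 16
(2) = -16*a^3 - 92*a^2 - 146*a - 70
(3) = a*(6*r + 4) - 12*r^2 - 32*r - 16
(4) = 0
(5) = -42*c^2 + c*(-6*z - 135) - 15*z - 75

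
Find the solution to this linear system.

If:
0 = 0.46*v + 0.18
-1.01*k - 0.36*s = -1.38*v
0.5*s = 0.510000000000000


Then:
k = -0.90
s = 1.02
v = -0.39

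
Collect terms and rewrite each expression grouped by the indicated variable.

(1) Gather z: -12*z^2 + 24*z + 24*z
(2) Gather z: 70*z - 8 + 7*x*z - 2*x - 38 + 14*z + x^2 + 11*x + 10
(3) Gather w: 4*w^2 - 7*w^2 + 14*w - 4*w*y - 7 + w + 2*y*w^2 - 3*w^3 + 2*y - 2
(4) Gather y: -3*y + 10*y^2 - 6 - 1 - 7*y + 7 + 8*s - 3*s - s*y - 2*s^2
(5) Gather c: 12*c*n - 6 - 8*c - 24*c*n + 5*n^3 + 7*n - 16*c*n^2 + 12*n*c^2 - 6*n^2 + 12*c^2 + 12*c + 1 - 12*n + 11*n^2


(1) = -12*z^2 + 48*z
(2) = x^2 + 9*x + z*(7*x + 84) - 36
(3) = -3*w^3 + w^2*(2*y - 3) + w*(15 - 4*y) + 2*y - 9
(4) = -2*s^2 + 5*s + 10*y^2 + y*(-s - 10)
(5) = c^2*(12*n + 12) + c*(-16*n^2 - 12*n + 4) + 5*n^3 + 5*n^2 - 5*n - 5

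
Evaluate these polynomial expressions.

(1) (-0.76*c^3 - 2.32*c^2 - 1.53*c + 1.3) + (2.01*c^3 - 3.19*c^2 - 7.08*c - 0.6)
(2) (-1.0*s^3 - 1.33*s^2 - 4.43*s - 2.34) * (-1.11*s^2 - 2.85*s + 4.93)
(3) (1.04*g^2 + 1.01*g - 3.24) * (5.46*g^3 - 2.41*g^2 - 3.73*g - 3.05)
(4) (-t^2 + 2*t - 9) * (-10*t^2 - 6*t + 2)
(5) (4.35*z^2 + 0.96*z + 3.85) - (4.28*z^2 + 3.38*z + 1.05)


(1) = 1.25*c^3 - 5.51*c^2 - 8.61*c + 0.7
(2) = 1.11*s^5 + 4.3263*s^4 + 3.7778*s^3 + 8.666*s^2 - 15.1709*s - 11.5362
(3) = 5.6784*g^5 + 3.0082*g^4 - 24.0037*g^3 + 0.8691*g^2 + 9.0047*g + 9.882
(4) = 10*t^4 - 14*t^3 + 76*t^2 + 58*t - 18
(5) = 0.07*z^2 - 2.42*z + 2.8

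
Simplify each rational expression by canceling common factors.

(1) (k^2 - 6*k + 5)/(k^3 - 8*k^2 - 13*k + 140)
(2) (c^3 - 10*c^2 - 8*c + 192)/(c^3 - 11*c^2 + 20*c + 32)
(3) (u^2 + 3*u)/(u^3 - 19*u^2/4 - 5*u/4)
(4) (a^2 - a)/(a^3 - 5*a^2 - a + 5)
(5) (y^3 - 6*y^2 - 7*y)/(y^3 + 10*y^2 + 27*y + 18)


(1) = (k - 1)/(k^2 - 3*k - 28)
(2) = (c^2 - 2*c - 24)/(c^2 - 3*c - 4)
(3) = (4*u + 12)/(4*u^2 - 19*u - 5)
(4) = a/(a^2 - 4*a - 5)
(5) = (y^2 - 7*y)/(y^2 + 9*y + 18)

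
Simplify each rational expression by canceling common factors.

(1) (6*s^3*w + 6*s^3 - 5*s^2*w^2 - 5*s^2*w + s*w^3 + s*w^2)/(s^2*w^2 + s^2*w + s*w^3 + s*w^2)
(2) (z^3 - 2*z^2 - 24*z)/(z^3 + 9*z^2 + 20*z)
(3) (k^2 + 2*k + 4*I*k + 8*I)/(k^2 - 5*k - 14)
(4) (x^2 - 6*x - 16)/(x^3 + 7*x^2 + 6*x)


(1) = (6*s^2 - 5*s*w + w^2)/(s*w + w^2)
(2) = (z - 6)/(z + 5)
(3) = (k + 4*I)/(k - 7)
(4) = (x^2 - 6*x - 16)/(x^3 + 7*x^2 + 6*x)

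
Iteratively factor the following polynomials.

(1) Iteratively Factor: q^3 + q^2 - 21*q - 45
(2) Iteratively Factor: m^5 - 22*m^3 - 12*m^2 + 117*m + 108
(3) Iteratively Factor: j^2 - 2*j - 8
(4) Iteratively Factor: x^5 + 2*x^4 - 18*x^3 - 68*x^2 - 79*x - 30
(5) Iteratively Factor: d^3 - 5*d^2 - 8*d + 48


(1) = (q + 3)*(q^2 - 2*q - 15) = (q + 3)^2*(q - 5)
(2) = (m - 4)*(m^4 + 4*m^3 - 6*m^2 - 36*m - 27) = (m - 4)*(m + 1)*(m^3 + 3*m^2 - 9*m - 27) = (m - 4)*(m + 1)*(m + 3)*(m^2 - 9) = (m - 4)*(m + 1)*(m + 3)^2*(m - 3)
(3) = (j + 2)*(j - 4)
(4) = (x - 5)*(x^4 + 7*x^3 + 17*x^2 + 17*x + 6) = (x - 5)*(x + 3)*(x^3 + 4*x^2 + 5*x + 2) = (x - 5)*(x + 1)*(x + 3)*(x^2 + 3*x + 2) = (x - 5)*(x + 1)^2*(x + 3)*(x + 2)
(5) = (d + 3)*(d^2 - 8*d + 16) = (d - 4)*(d + 3)*(d - 4)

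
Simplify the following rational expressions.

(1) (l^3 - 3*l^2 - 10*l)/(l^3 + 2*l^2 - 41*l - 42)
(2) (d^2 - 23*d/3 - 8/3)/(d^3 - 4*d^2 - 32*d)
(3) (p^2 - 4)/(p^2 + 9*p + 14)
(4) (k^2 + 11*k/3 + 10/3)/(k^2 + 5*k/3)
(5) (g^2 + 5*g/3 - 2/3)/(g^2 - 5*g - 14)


(1) = (l^3 - 3*l^2 - 10*l)/(l^3 + 2*l^2 - 41*l - 42)
(2) = (3*d + 1)/(3*d^2 + 12*d)
(3) = (p - 2)/(p + 7)
(4) = (k + 2)/k
(5) = (3*g - 1)/(3*g - 21)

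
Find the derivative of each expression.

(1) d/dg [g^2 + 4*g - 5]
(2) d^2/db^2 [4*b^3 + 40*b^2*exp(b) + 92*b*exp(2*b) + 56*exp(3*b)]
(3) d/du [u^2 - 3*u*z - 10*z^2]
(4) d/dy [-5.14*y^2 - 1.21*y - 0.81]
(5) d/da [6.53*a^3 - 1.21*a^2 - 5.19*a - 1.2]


(1) = 2*g + 4
(2) = 40*b^2*exp(b) + 368*b*exp(2*b) + 160*b*exp(b) + 24*b + 504*exp(3*b) + 368*exp(2*b) + 80*exp(b)
(3) = 2*u - 3*z
(4) = -10.28*y - 1.21
(5) = 19.59*a^2 - 2.42*a - 5.19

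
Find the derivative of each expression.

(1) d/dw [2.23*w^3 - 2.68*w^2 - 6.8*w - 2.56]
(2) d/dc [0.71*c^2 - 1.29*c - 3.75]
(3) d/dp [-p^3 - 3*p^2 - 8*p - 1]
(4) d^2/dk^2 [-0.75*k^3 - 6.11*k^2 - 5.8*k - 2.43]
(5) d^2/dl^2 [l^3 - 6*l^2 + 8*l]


(1) = 6.69*w^2 - 5.36*w - 6.8
(2) = 1.42*c - 1.29
(3) = -3*p^2 - 6*p - 8
(4) = -4.5*k - 12.22
(5) = 6*l - 12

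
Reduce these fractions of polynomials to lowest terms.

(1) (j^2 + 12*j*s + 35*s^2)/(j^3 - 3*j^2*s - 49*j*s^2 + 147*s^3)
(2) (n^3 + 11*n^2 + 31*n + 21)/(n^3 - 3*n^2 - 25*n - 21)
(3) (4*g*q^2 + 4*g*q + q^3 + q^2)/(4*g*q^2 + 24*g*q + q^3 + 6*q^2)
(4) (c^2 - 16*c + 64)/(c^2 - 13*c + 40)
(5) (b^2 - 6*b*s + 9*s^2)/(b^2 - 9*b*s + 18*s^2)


(1) = (j + 5*s)/(j^2 - 10*j*s + 21*s^2)
(2) = (n + 7)/(n - 7)
(3) = (q + 1)/(q + 6)
(4) = (c - 8)/(c - 5)
(5) = (-b + 3*s)/(-b + 6*s)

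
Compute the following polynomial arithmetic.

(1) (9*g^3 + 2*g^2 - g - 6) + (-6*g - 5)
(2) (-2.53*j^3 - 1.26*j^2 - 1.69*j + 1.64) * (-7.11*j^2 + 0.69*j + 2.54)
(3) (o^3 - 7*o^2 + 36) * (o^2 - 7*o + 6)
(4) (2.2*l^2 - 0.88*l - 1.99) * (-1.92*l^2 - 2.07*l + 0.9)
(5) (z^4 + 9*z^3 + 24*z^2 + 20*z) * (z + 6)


(1) = 9*g^3 + 2*g^2 - 7*g - 11
(2) = 17.9883*j^5 + 7.2129*j^4 + 4.7203*j^3 - 16.0269*j^2 - 3.161*j + 4.1656
(3) = o^5 - 14*o^4 + 55*o^3 - 6*o^2 - 252*o + 216
(4) = -4.224*l^4 - 2.8644*l^3 + 7.6224*l^2 + 3.3273*l - 1.791
(5) = z^5 + 15*z^4 + 78*z^3 + 164*z^2 + 120*z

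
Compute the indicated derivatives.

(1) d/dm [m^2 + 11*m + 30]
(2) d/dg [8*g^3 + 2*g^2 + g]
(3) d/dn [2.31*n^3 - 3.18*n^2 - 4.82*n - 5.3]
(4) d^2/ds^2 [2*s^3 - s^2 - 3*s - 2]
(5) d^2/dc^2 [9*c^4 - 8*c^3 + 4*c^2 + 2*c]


(1) = 2*m + 11
(2) = 24*g^2 + 4*g + 1
(3) = 6.93*n^2 - 6.36*n - 4.82
(4) = 12*s - 2
(5) = 108*c^2 - 48*c + 8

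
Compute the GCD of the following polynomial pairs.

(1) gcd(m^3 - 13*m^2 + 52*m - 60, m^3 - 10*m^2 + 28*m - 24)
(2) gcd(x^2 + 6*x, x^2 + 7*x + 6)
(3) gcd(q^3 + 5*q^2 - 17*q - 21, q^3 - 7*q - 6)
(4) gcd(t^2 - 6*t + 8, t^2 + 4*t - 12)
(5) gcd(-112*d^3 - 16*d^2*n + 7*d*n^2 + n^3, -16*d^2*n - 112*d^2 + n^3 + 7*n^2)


(1) = m^2 - 8*m + 12
(2) = gcd(x*(x + 6), (x + 1)*(x + 6)) = x + 6
(3) = gcd((q - 3)*(q + 1)*(q + 7), (q - 3)*(q + 1)*(q + 2)) = q^2 - 2*q - 3
(4) = gcd((t - 4)*(t - 2), (t - 2)*(t + 6)) = t - 2
(5) = 16*d^2 - n^2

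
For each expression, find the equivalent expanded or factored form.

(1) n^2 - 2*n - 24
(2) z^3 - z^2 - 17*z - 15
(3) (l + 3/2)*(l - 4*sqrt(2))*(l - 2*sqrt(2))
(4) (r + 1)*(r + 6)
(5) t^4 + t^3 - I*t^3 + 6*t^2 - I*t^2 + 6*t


(1) = (n - 6)*(n + 4)
(2) = (z - 5)*(z + 1)*(z + 3)
(3) = l^3 - 6*sqrt(2)*l^2 + 3*l^2/2 - 9*sqrt(2)*l + 16*l + 24
(4) = r^2 + 7*r + 6
(5) = t*(t + 1)*(t - 3*I)*(t + 2*I)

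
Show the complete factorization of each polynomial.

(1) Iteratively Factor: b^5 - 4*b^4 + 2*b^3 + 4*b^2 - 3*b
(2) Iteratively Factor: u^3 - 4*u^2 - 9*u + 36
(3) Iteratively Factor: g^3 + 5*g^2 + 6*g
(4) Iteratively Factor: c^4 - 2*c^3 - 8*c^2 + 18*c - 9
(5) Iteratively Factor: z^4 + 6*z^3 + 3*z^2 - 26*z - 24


(1) = (b - 3)*(b^4 - b^3 - b^2 + b) = (b - 3)*(b + 1)*(b^3 - 2*b^2 + b) = b*(b - 3)*(b + 1)*(b^2 - 2*b + 1) = b*(b - 3)*(b - 1)*(b + 1)*(b - 1)
(2) = (u + 3)*(u^2 - 7*u + 12) = (u - 4)*(u + 3)*(u - 3)
(3) = (g)*(g^2 + 5*g + 6) = g*(g + 2)*(g + 3)
(4) = (c + 3)*(c^3 - 5*c^2 + 7*c - 3) = (c - 1)*(c + 3)*(c^2 - 4*c + 3) = (c - 3)*(c - 1)*(c + 3)*(c - 1)
(5) = (z - 2)*(z^3 + 8*z^2 + 19*z + 12) = (z - 2)*(z + 1)*(z^2 + 7*z + 12) = (z - 2)*(z + 1)*(z + 3)*(z + 4)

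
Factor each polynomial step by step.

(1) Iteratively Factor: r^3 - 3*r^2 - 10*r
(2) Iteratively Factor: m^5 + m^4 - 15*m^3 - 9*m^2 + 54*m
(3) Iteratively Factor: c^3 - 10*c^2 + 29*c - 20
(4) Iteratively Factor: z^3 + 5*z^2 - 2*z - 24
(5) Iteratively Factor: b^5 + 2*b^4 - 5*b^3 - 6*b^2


(1) = (r)*(r^2 - 3*r - 10) = r*(r + 2)*(r - 5)
(2) = (m - 3)*(m^4 + 4*m^3 - 3*m^2 - 18*m) = (m - 3)*(m + 3)*(m^3 + m^2 - 6*m) = m*(m - 3)*(m + 3)*(m^2 + m - 6) = m*(m - 3)*(m + 3)^2*(m - 2)
(3) = (c - 5)*(c^2 - 5*c + 4) = (c - 5)*(c - 1)*(c - 4)
(4) = (z + 3)*(z^2 + 2*z - 8) = (z - 2)*(z + 3)*(z + 4)
(5) = (b + 1)*(b^4 + b^3 - 6*b^2) = b*(b + 1)*(b^3 + b^2 - 6*b) = b*(b + 1)*(b + 3)*(b^2 - 2*b) = b*(b - 2)*(b + 1)*(b + 3)*(b)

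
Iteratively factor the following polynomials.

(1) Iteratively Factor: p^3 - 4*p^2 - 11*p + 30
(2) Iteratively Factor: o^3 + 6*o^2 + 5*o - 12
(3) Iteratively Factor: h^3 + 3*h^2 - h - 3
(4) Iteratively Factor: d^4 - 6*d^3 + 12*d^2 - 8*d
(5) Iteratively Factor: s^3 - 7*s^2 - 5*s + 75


(1) = (p - 5)*(p^2 + p - 6) = (p - 5)*(p + 3)*(p - 2)
(2) = (o + 3)*(o^2 + 3*o - 4) = (o + 3)*(o + 4)*(o - 1)
(3) = (h - 1)*(h^2 + 4*h + 3) = (h - 1)*(h + 3)*(h + 1)
(4) = (d - 2)*(d^3 - 4*d^2 + 4*d) = (d - 2)^2*(d^2 - 2*d) = (d - 2)^3*(d)
(5) = (s - 5)*(s^2 - 2*s - 15) = (s - 5)^2*(s + 3)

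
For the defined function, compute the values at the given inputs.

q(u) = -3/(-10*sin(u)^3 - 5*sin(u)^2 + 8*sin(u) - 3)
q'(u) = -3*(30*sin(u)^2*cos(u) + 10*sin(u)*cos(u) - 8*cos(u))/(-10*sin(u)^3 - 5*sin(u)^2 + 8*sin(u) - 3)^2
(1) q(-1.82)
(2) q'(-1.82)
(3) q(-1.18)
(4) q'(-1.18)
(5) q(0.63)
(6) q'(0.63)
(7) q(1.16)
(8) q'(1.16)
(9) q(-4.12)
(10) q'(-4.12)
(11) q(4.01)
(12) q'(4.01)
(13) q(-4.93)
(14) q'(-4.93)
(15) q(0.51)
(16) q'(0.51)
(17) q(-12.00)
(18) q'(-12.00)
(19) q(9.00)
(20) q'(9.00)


(1) = 0.47
(2) = 0.19
(3) = 0.44
(4) = -0.21
(5) = 1.45
(6) = -4.71
(7) = 0.40
(8) = -0.55
(9) = 0.54
(10) = 1.15
(11) = 0.40
(12) = 0.06
(13) = 0.32
(14) = -0.23
(15) = 2.07
(16) = -5.02
(17) = 1.77
(18) = -5.31
(19) = 2.40
(20) = 2.12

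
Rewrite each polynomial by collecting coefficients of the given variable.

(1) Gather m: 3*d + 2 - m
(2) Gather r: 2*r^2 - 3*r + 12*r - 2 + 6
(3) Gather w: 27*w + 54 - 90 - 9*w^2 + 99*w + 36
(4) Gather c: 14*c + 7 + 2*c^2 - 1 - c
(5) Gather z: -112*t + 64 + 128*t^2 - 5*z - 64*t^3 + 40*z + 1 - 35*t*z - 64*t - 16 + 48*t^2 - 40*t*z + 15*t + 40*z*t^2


(1) = 3*d - m + 2
(2) = 2*r^2 + 9*r + 4
(3) = -9*w^2 + 126*w
(4) = 2*c^2 + 13*c + 6
(5) = -64*t^3 + 176*t^2 - 161*t + z*(40*t^2 - 75*t + 35) + 49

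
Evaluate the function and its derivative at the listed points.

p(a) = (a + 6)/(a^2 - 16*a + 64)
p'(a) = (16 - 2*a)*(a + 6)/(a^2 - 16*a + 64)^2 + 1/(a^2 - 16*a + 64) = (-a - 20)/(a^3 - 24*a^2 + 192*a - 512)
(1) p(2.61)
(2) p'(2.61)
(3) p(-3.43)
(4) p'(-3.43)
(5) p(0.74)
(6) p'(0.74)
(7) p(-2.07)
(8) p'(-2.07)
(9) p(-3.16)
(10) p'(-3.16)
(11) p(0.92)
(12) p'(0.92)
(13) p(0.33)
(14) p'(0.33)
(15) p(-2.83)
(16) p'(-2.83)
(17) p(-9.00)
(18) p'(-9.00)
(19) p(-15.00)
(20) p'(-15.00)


(1) = 0.30
(2) = 0.14
(3) = 0.02
(4) = 0.01
(5) = 0.13
(6) = 0.05
(7) = 0.04
(8) = 0.02
(9) = 0.02
(10) = 0.01
(11) = 0.14
(12) = 0.06
(13) = 0.11
(14) = 0.05
(15) = 0.03
(16) = 0.01
(17) = -0.01
(18) = 0.00
(19) = -0.02
(20) = 0.00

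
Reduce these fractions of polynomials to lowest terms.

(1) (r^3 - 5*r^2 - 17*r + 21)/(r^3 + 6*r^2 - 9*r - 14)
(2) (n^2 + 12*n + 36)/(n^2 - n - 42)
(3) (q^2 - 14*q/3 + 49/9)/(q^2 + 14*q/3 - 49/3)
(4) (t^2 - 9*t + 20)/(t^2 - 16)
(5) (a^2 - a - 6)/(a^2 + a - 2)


(1) = (r^3 - 5*r^2 - 17*r + 21)/(r^3 + 6*r^2 - 9*r - 14)
(2) = (n + 6)/(n - 7)
(3) = (3*q - 7)/(3*q + 21)
(4) = (t - 5)/(t + 4)
(5) = (a - 3)/(a - 1)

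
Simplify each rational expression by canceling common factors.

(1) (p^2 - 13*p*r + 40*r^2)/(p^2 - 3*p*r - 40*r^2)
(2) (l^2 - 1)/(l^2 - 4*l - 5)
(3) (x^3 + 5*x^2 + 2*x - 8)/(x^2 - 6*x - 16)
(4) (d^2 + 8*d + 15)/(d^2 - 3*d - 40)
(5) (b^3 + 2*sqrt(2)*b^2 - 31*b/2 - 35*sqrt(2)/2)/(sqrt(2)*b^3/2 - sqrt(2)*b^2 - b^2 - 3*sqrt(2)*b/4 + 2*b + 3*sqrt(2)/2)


(1) = (p - 5*r)/(p + 5*r)
(2) = (l - 1)/(l - 5)
(3) = (x^2 + 3*x - 4)/(x - 8)
(4) = (d + 3)/(d - 8)
(5) = (8*b^3 + 16*sqrt(2)*b^2 - 124*b - 140*sqrt(2))/(4*sqrt(2)*b^3 + b^2*(-8*sqrt(2) - 8) + b*(16 - 6*sqrt(2)) + 12*sqrt(2))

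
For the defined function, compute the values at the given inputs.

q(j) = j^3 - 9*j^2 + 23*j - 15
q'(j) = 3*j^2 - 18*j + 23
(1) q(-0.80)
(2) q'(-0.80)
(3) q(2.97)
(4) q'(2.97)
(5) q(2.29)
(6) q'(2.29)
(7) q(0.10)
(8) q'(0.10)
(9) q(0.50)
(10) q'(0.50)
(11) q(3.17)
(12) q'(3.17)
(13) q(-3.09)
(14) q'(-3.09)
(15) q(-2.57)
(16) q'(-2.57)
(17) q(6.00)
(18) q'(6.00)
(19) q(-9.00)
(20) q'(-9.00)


(1) = -39.67
(2) = 39.32
(3) = 0.12
(4) = -4.00
(5) = 2.48
(6) = -2.49
(7) = -12.79
(8) = 21.23
(9) = -5.62
(10) = 14.75
(11) = -0.68
(12) = -3.91
(13) = -201.51
(14) = 107.26
(15) = -150.53
(16) = 89.07
(17) = 15.00
(18) = 23.00
(19) = -1680.00
(20) = 428.00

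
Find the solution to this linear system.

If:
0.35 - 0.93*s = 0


Then:
s = 0.38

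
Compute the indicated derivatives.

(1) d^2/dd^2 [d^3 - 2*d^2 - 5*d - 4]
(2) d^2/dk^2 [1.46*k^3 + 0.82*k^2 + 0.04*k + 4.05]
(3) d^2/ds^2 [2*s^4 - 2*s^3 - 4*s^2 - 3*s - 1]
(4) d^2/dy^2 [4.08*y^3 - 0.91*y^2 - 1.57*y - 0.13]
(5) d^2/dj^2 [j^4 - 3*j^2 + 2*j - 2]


(1) = 6*d - 4
(2) = 8.76*k + 1.64
(3) = 24*s^2 - 12*s - 8
(4) = 24.48*y - 1.82
(5) = 12*j^2 - 6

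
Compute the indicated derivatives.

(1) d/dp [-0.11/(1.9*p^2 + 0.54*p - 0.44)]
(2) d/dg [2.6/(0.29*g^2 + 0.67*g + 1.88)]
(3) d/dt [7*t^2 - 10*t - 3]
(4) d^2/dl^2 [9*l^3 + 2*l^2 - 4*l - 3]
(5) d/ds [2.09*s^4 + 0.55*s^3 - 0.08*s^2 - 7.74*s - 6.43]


(1) = (0.418*p + 0.0594)/(1.9*p^2 + 0.54*p - 0.44)^2
(2) = (-1.508*g - 1.742)/(0.29*g^2 + 0.67*g + 1.88)^2
(3) = 14*t - 10
(4) = 54*l + 4
(5) = 8.36*s^3 + 1.65*s^2 - 0.16*s - 7.74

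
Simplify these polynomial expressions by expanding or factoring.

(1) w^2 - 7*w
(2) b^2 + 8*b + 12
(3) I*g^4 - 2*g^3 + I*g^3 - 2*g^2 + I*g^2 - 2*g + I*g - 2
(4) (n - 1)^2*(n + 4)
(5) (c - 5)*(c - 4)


(1) = w*(w - 7)
(2) = (b + 2)*(b + 6)
(3) = (g + 1)*(g + I)*(g + 2*I)*(I*g + 1)
(4) = n^3 + 2*n^2 - 7*n + 4
(5) = c^2 - 9*c + 20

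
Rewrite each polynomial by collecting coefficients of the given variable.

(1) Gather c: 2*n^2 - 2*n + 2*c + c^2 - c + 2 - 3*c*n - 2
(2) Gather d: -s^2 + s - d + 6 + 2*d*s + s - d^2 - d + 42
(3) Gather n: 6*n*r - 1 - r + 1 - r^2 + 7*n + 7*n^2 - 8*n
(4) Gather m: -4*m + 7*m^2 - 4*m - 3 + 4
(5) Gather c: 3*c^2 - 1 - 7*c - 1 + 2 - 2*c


(1) = c^2 + c*(1 - 3*n) + 2*n^2 - 2*n
(2) = -d^2 + d*(2*s - 2) - s^2 + 2*s + 48
(3) = 7*n^2 + n*(6*r - 1) - r^2 - r
(4) = 7*m^2 - 8*m + 1
(5) = 3*c^2 - 9*c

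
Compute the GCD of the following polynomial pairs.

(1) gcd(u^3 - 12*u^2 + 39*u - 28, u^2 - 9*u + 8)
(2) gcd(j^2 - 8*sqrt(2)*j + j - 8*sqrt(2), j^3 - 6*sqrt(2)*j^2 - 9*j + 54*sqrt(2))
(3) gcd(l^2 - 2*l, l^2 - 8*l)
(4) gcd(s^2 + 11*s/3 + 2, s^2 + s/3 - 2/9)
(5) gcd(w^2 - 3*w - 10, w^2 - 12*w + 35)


(1) = gcd((u - 7)*(u - 4)*(u - 1), (u - 8)*(u - 1)) = u - 1
(2) = gcd((j + 1)*(j - 8*sqrt(2)), (j - 3)*(j + 3)*(j - 6*sqrt(2))) = 1
(3) = gcd(l*(l - 2), l*(l - 8)) = l
(4) = gcd((s + 2/3)*(s + 3), (s - 1/3)*(s + 2/3)) = s + 2/3
(5) = gcd((w - 5)*(w + 2), (w - 7)*(w - 5)) = w - 5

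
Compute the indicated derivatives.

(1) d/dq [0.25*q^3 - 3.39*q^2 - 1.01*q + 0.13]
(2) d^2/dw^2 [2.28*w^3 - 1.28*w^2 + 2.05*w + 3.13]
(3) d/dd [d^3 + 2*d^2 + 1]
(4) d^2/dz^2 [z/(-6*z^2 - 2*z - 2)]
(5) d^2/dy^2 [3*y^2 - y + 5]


(1) = 0.75*q^2 - 6.78*q - 1.01
(2) = 13.68*w - 2.56
(3) = d*(3*d + 4)
(4) = (-z*(6*z + 1)^2 + (9*z + 1)*(3*z^2 + z + 1))/(3*z^2 + z + 1)^3
(5) = 6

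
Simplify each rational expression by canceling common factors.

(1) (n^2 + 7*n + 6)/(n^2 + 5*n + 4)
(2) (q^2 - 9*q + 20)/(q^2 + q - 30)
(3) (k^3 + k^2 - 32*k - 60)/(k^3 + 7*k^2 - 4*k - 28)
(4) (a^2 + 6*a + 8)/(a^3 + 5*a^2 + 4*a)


(1) = (n + 6)/(n + 4)
(2) = (q - 4)/(q + 6)
(3) = (k^2 - k - 30)/(k^2 + 5*k - 14)
(4) = (a + 2)/(a^2 + a)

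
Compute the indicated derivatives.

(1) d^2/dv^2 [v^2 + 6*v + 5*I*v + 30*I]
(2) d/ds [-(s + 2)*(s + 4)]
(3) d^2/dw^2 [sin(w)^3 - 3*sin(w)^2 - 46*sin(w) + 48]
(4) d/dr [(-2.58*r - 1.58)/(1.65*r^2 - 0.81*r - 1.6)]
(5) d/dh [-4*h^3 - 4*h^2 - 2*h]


(1) = 2
(2) = -2*s - 6
(3) = -9*sin(w)^3 + 12*sin(w)^2 + 52*sin(w) - 6
(4) = (4.257*r^2 + 5.214*r + 2.8482)/(2.7225*r^4 - 2.673*r^3 - 4.6239*r^2 + 2.592*r + 2.56)
(5) = -12*h^2 - 8*h - 2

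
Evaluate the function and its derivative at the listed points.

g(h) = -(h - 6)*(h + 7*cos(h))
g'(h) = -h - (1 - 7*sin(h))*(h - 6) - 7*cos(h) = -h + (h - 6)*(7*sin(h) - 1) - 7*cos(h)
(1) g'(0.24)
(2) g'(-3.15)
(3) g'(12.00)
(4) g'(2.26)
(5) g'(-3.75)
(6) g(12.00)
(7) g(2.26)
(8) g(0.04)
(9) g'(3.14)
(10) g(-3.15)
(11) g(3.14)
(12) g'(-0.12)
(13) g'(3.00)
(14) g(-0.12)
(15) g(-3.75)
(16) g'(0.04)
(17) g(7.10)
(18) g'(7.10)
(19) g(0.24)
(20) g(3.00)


(1) = -10.86
(2) = 18.76
(3) = -46.44
(4) = -14.27
(5) = -19.77
(6) = -107.44
(7) = -8.20
(8) = 41.93
(9) = 6.69
(10) = -92.87
(11) = -11.04
(12) = 4.42
(13) = 3.97
(14) = 41.80
(15) = -92.57
(16) = -2.74
(17) = -13.08
(18) = -7.38
(19) = 40.55
(20) = -11.79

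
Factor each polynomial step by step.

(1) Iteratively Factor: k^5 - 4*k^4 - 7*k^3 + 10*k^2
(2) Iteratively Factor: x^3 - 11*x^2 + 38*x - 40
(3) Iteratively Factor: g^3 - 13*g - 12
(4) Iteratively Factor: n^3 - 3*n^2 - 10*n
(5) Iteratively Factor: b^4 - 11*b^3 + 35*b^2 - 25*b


(1) = (k)*(k^4 - 4*k^3 - 7*k^2 + 10*k) = k*(k + 2)*(k^3 - 6*k^2 + 5*k) = k^2*(k + 2)*(k^2 - 6*k + 5) = k^2*(k - 5)*(k + 2)*(k - 1)
(2) = (x - 4)*(x^2 - 7*x + 10) = (x - 5)*(x - 4)*(x - 2)
(3) = (g - 4)*(g^2 + 4*g + 3) = (g - 4)*(g + 1)*(g + 3)
(4) = (n - 5)*(n^2 + 2*n) = (n - 5)*(n + 2)*(n)
(5) = (b)*(b^3 - 11*b^2 + 35*b - 25) = b*(b - 5)*(b^2 - 6*b + 5) = b*(b - 5)*(b - 1)*(b - 5)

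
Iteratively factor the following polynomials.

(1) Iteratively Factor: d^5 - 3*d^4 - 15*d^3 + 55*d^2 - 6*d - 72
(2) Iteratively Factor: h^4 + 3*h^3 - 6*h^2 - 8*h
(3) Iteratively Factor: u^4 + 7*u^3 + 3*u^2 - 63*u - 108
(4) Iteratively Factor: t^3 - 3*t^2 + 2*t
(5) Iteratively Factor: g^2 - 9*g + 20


(1) = (d - 2)*(d^4 - d^3 - 17*d^2 + 21*d + 36) = (d - 2)*(d + 1)*(d^3 - 2*d^2 - 15*d + 36) = (d - 3)*(d - 2)*(d + 1)*(d^2 + d - 12) = (d - 3)*(d - 2)*(d + 1)*(d + 4)*(d - 3)
(2) = (h + 4)*(h^3 - h^2 - 2*h) = (h + 1)*(h + 4)*(h^2 - 2*h) = h*(h + 1)*(h + 4)*(h - 2)
(3) = (u + 4)*(u^3 + 3*u^2 - 9*u - 27) = (u + 3)*(u + 4)*(u^2 - 9) = (u + 3)^2*(u + 4)*(u - 3)
(4) = (t - 2)*(t^2 - t) = t*(t - 2)*(t - 1)
(5) = (g - 4)*(g - 5)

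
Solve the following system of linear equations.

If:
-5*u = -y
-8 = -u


Then:
u = 8
y = 40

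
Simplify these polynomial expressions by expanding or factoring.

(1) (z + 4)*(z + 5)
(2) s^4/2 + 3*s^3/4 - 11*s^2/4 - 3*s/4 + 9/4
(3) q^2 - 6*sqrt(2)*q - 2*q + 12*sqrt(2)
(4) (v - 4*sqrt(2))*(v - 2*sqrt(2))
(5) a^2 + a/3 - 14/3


(1) = z^2 + 9*z + 20
(2) = (s/2 + 1/2)*(s - 3/2)*(s - 1)*(s + 3)
(3) = (q - 2)*(q - 6*sqrt(2))
(4) = v^2 - 6*sqrt(2)*v + 16
(5) = (a - 2)*(a + 7/3)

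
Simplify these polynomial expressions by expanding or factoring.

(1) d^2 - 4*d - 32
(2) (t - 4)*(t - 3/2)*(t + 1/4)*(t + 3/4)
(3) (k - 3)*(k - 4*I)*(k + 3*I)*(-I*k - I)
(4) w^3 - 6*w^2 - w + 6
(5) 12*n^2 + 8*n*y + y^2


(1) = (d - 8)*(d + 4)
(2) = t^4 - 9*t^3/2 + 11*t^2/16 + 159*t/32 + 9/8
(3) = -I*k^4 - k^3 + 2*I*k^3 + 2*k^2 - 9*I*k^2 + 3*k + 24*I*k + 36*I
(4) = (w - 6)*(w - 1)*(w + 1)
(5) = (2*n + y)*(6*n + y)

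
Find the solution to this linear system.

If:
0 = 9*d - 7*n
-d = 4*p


Then:
d = -4*p
n = -36*p/7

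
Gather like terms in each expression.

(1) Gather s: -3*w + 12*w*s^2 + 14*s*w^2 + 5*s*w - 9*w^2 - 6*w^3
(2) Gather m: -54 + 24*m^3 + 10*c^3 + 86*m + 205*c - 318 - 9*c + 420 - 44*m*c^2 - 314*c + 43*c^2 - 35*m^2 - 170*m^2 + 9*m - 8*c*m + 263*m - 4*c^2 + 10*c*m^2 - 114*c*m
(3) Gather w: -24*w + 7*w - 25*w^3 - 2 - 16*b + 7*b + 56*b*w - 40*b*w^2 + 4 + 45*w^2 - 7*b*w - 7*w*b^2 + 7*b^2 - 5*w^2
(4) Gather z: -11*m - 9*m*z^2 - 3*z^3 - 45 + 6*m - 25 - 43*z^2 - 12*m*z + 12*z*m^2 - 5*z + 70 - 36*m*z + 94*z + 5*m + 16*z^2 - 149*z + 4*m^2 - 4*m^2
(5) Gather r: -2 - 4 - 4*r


(1) = 12*s^2*w + s*(14*w^2 + 5*w) - 6*w^3 - 9*w^2 - 3*w
(2) = 10*c^3 + 39*c^2 - 118*c + 24*m^3 + m^2*(10*c - 205) + m*(-44*c^2 - 122*c + 358) + 48
(3) = 7*b^2 - 9*b - 25*w^3 + w^2*(40 - 40*b) + w*(-7*b^2 + 49*b - 17) + 2
(4) = -3*z^3 + z^2*(-9*m - 27) + z*(12*m^2 - 48*m - 60)
(5) = -4*r - 6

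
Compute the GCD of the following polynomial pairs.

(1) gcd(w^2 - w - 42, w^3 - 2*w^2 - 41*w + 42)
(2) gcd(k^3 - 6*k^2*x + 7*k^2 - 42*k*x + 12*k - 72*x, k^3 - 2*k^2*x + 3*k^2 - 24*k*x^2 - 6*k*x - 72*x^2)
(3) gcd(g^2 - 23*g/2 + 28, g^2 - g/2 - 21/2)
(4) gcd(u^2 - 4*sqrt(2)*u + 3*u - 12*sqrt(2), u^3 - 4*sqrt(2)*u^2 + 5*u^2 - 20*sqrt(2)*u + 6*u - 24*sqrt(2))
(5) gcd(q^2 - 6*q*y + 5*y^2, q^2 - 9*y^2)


(1) = w^2 - w - 42
(2) = gcd((k + 3)*(k + 4)*(k - 6*x), (k + 3)*(k - 6*x)*(k + 4*x)) = -k^2 + 6*k*x - 3*k + 18*x
(3) = gcd((g - 8)*(g - 7/2), (g - 7/2)*(g + 3)) = g - 7/2
(4) = gcd((u + 3)*(u - 4*sqrt(2)), (u + 2)*(u + 3)*(u - 4*sqrt(2))) = u^2 + u*(3 - 4*sqrt(2)) - 12*sqrt(2)
(5) = 1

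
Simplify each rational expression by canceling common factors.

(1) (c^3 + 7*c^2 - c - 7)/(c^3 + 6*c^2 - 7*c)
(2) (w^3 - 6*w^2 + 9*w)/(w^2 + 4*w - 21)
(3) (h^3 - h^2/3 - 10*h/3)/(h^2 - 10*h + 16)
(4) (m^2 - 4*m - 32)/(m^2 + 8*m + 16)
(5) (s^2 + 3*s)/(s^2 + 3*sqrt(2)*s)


(1) = (c + 1)/c
(2) = (w^2 - 3*w)/(w + 7)
(3) = (3*h^2 + 5*h)/(3*h - 24)
(4) = (m - 8)/(m + 4)
(5) = (s + 3)/(s + 3*sqrt(2))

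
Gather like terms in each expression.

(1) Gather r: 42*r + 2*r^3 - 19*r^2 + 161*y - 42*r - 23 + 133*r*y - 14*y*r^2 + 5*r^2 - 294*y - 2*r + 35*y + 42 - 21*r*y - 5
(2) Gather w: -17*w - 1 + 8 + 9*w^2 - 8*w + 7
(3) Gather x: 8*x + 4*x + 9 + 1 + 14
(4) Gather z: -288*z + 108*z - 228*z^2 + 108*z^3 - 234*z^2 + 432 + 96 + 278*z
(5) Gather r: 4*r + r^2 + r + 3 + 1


(1) = 2*r^3 + r^2*(-14*y - 14) + r*(112*y - 2) - 98*y + 14
(2) = 9*w^2 - 25*w + 14
(3) = 12*x + 24
(4) = 108*z^3 - 462*z^2 + 98*z + 528
(5) = r^2 + 5*r + 4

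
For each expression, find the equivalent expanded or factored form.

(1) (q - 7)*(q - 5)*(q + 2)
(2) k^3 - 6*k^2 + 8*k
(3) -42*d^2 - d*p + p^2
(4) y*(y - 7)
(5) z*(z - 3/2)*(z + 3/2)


(1) = q^3 - 10*q^2 + 11*q + 70
(2) = k*(k - 4)*(k - 2)
(3) = (-7*d + p)*(6*d + p)
(4) = y^2 - 7*y
(5) = z^3 - 9*z/4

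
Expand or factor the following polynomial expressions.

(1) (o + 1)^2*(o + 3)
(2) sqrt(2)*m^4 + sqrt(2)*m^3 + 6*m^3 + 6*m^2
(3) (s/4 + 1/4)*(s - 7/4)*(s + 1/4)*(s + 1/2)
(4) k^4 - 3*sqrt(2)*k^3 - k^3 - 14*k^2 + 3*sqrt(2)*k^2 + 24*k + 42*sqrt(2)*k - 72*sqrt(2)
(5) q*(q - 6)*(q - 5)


(1) = o^3 + 5*o^2 + 7*o + 3
(2) = m^2*(m + 3*sqrt(2))*(sqrt(2)*m + sqrt(2))
(3) = s^4/4 - 35*s^2/64 - 45*s/128 - 7/128
(4) = (k - 3)*(k - 2)*(k + 4)*(k - 3*sqrt(2))
(5) = q^3 - 11*q^2 + 30*q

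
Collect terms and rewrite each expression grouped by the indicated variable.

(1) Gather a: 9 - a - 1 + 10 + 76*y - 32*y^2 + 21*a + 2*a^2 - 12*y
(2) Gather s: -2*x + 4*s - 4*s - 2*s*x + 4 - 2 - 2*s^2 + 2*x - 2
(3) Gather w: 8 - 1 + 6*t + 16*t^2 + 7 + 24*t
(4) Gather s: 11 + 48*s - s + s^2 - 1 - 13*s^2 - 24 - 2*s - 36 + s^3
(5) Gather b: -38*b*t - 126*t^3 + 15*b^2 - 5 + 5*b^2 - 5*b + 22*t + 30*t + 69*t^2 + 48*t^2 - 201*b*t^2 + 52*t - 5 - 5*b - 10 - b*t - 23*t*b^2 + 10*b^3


(1) = 2*a^2 + 20*a - 32*y^2 + 64*y + 18
(2) = -2*s^2 - 2*s*x
(3) = 16*t^2 + 30*t + 14
(4) = s^3 - 12*s^2 + 45*s - 50
(5) = 10*b^3 + b^2*(20 - 23*t) + b*(-201*t^2 - 39*t - 10) - 126*t^3 + 117*t^2 + 104*t - 20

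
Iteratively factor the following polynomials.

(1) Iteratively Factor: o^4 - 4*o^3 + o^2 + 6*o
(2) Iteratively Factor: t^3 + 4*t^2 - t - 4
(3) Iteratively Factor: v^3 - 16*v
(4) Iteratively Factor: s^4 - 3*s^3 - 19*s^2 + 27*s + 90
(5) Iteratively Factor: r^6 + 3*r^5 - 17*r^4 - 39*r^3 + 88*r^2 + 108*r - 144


(1) = (o + 1)*(o^3 - 5*o^2 + 6*o) = (o - 3)*(o + 1)*(o^2 - 2*o) = o*(o - 3)*(o + 1)*(o - 2)
(2) = (t + 1)*(t^2 + 3*t - 4) = (t + 1)*(t + 4)*(t - 1)
(3) = (v + 4)*(v^2 - 4*v) = (v - 4)*(v + 4)*(v)
(4) = (s + 2)*(s^3 - 5*s^2 - 9*s + 45) = (s + 2)*(s + 3)*(s^2 - 8*s + 15) = (s - 3)*(s + 2)*(s + 3)*(s - 5)
(5) = (r + 3)*(r^5 - 17*r^3 + 12*r^2 + 52*r - 48) = (r + 3)*(r + 4)*(r^4 - 4*r^3 - r^2 + 16*r - 12) = (r - 2)*(r + 3)*(r + 4)*(r^3 - 2*r^2 - 5*r + 6) = (r - 2)*(r + 2)*(r + 3)*(r + 4)*(r^2 - 4*r + 3) = (r - 2)*(r - 1)*(r + 2)*(r + 3)*(r + 4)*(r - 3)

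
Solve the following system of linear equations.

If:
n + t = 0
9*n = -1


Then:
n = -1/9
t = 1/9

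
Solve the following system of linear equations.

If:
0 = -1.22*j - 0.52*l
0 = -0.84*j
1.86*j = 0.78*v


Then:
j = 0.00
l = 0.00
v = 0.00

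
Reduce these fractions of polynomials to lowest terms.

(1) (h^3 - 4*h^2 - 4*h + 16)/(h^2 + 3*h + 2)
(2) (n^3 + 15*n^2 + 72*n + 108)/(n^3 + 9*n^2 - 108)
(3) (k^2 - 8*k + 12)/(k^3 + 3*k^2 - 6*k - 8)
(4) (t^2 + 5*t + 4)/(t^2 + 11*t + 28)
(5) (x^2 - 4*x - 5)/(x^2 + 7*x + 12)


(1) = (h^2 - 6*h + 8)/(h + 1)
(2) = (n + 3)/(n - 3)
(3) = (k - 6)/(k^2 + 5*k + 4)
(4) = (t + 1)/(t + 7)
(5) = (x^2 - 4*x - 5)/(x^2 + 7*x + 12)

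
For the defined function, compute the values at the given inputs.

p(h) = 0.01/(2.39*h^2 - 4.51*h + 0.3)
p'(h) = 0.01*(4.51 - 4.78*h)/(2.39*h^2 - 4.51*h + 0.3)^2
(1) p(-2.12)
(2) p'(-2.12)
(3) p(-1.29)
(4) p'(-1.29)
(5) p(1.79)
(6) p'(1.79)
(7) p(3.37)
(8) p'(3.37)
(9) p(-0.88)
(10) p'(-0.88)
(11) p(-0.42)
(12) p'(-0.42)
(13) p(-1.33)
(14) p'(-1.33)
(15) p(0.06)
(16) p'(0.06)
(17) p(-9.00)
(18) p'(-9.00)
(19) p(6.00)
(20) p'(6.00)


(1) = 0.00
(2) = 0.00
(3) = 0.00
(4) = 0.00
(5) = -0.09
(6) = -3.05
(7) = 0.00
(8) = -0.00
(9) = 0.00
(10) = 0.00
(11) = 0.00
(12) = 0.01
(13) = 0.00
(14) = 0.00
(15) = 0.26
(16) = 29.24
(17) = 0.00
(18) = 0.00
(19) = 0.00
(20) = -0.00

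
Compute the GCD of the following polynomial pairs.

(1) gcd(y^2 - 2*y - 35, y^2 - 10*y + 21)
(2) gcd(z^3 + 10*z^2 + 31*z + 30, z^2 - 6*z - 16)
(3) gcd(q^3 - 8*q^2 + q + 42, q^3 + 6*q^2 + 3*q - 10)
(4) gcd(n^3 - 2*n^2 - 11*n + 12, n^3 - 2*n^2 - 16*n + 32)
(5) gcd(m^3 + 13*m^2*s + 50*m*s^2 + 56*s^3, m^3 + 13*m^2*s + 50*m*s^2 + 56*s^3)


(1) = y - 7
(2) = z + 2
(3) = q + 2
(4) = gcd((n - 4)*(n - 1)*(n + 3), (n - 4)*(n - 2)*(n + 4)) = n - 4
(5) = m^3 + 13*m^2*s + 50*m*s^2 + 56*s^3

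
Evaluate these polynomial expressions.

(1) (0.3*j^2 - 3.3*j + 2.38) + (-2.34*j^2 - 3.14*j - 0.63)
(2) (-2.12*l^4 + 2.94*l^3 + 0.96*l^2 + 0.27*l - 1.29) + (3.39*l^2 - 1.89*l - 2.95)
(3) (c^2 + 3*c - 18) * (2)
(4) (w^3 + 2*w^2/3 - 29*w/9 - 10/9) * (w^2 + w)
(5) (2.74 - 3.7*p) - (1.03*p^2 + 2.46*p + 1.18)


(1) = -2.04*j^2 - 6.44*j + 1.75
(2) = -2.12*l^4 + 2.94*l^3 + 4.35*l^2 - 1.62*l - 4.24
(3) = 2*c^2 + 6*c - 36
(4) = w^5 + 5*w^4/3 - 23*w^3/9 - 13*w^2/3 - 10*w/9
(5) = -1.03*p^2 - 6.16*p + 1.56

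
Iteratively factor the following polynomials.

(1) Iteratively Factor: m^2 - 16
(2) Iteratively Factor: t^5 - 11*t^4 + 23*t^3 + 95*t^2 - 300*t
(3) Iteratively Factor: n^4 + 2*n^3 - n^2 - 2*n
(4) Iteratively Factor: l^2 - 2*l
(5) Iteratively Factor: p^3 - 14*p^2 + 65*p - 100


(1) = (m + 4)*(m - 4)
(2) = (t - 4)*(t^4 - 7*t^3 - 5*t^2 + 75*t) = (t - 5)*(t - 4)*(t^3 - 2*t^2 - 15*t) = (t - 5)*(t - 4)*(t + 3)*(t^2 - 5*t) = t*(t - 5)*(t - 4)*(t + 3)*(t - 5)
(3) = (n)*(n^3 + 2*n^2 - n - 2) = n*(n + 1)*(n^2 + n - 2) = n*(n - 1)*(n + 1)*(n + 2)
(4) = (l)*(l - 2)
(5) = (p - 5)*(p^2 - 9*p + 20) = (p - 5)^2*(p - 4)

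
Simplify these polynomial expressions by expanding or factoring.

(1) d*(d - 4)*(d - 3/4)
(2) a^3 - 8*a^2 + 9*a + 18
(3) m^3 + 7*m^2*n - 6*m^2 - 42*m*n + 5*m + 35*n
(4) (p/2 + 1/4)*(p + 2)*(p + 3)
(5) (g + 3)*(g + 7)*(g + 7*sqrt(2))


(1) = d^3 - 19*d^2/4 + 3*d
(2) = (a - 6)*(a - 3)*(a + 1)
(3) = (m - 5)*(m - 1)*(m + 7*n)
(4) = p^3/2 + 11*p^2/4 + 17*p/4 + 3/2
(5) = g^3 + 7*sqrt(2)*g^2 + 10*g^2 + 21*g + 70*sqrt(2)*g + 147*sqrt(2)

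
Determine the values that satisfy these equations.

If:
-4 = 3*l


Then:
l = -4/3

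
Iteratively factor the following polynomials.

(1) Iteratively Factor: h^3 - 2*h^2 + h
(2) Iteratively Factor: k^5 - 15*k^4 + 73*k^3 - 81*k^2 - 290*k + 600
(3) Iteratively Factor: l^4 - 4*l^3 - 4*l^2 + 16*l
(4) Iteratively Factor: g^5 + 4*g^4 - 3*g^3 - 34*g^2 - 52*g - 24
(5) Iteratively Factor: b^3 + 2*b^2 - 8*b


(1) = (h - 1)*(h^2 - h) = (h - 1)^2*(h)
(2) = (k + 2)*(k^4 - 17*k^3 + 107*k^2 - 295*k + 300) = (k - 3)*(k + 2)*(k^3 - 14*k^2 + 65*k - 100) = (k - 5)*(k - 3)*(k + 2)*(k^2 - 9*k + 20) = (k - 5)*(k - 4)*(k - 3)*(k + 2)*(k - 5)
(3) = (l)*(l^3 - 4*l^2 - 4*l + 16) = l*(l + 2)*(l^2 - 6*l + 8) = l*(l - 2)*(l + 2)*(l - 4)
(4) = (g + 1)*(g^4 + 3*g^3 - 6*g^2 - 28*g - 24) = (g + 1)*(g + 2)*(g^3 + g^2 - 8*g - 12) = (g + 1)*(g + 2)^2*(g^2 - g - 6) = (g - 3)*(g + 1)*(g + 2)^2*(g + 2)
(5) = (b)*(b^2 + 2*b - 8) = b*(b + 4)*(b - 2)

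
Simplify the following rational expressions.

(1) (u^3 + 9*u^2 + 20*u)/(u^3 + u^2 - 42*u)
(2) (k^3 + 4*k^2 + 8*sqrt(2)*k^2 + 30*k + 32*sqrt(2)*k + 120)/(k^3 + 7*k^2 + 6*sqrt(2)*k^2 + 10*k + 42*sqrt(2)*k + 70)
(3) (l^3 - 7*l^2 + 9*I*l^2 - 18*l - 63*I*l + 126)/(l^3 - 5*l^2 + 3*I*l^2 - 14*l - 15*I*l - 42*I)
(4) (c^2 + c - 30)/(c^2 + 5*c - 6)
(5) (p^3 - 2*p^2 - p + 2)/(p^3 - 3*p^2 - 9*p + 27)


(1) = (u^2 + 9*u + 20)/(u^2 + u - 42)
(2) = (k^2 + k*(4 + 3*sqrt(2)) + 12*sqrt(2))/(k^2 + k*(sqrt(2) + 7) + 7*sqrt(2))
(3) = (l + 6*I)/(l + 2)
(4) = (c - 5)/(c - 1)
(5) = (p^3 - 2*p^2 - p + 2)/(p^3 - 3*p^2 - 9*p + 27)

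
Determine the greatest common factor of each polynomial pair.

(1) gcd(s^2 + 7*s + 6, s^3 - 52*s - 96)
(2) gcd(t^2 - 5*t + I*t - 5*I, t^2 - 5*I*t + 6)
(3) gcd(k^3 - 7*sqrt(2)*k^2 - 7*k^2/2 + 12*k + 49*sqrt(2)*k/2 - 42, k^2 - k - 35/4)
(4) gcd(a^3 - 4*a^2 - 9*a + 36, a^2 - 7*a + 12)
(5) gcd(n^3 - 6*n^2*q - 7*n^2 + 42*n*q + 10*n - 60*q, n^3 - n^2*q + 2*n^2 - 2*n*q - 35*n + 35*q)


(1) = gcd((s + 1)*(s + 6), (s - 8)*(s + 2)*(s + 6)) = s + 6
(2) = gcd((t - 5)*(t + I), (t - 6*I)*(t + I)) = t + I
(3) = k - 7/2
(4) = gcd((a - 4)*(a - 3)*(a + 3), (a - 4)*(a - 3)) = a^2 - 7*a + 12
(5) = gcd((n - 5)*(n - 2)*(n - 6*q), (n - 5)*(n + 7)*(n - q)) = n - 5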